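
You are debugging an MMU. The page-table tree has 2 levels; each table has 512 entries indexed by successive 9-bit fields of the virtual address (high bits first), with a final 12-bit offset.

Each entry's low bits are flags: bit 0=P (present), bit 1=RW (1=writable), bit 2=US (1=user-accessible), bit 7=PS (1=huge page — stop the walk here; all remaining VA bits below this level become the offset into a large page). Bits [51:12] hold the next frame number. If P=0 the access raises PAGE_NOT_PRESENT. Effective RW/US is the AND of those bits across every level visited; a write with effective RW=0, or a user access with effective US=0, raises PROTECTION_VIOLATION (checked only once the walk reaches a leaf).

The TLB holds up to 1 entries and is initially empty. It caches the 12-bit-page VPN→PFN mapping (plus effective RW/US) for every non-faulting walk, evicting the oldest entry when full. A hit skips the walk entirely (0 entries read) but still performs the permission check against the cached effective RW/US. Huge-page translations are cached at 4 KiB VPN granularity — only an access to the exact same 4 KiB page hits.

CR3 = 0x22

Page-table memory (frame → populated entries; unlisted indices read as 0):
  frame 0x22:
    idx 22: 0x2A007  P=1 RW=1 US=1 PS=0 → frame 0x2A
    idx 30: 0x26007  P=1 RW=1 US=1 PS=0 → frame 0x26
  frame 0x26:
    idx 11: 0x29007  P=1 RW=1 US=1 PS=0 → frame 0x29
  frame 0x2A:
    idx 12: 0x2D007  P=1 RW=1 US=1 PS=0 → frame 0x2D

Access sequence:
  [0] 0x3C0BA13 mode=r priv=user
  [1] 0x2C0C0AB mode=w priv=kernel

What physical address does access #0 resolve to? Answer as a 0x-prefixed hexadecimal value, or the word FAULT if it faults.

Walk each access:
#0 VA=0x3C0BA13 (r,user):
  lvl0: tbl 0x22, slot 30 ⇒ 0x26007 (P1/RW1/US1/PS0)
  lvl1: tbl 0x26, slot 11 ⇒ 0x29007 (P1/RW1/US1/PS0)
  ⇒ phys 0x29A13  [2 reads]
#1 VA=0x2C0C0AB (w,kernel):
  lvl0: tbl 0x22, slot 22 ⇒ 0x2A007 (P1/RW1/US1/PS0)
  lvl1: tbl 0x2A, slot 12 ⇒ 0x2D007 (P1/RW1/US1/PS0)
  ⇒ phys 0x2D0AB  [2 reads]

Access #0 PA: 0x29A13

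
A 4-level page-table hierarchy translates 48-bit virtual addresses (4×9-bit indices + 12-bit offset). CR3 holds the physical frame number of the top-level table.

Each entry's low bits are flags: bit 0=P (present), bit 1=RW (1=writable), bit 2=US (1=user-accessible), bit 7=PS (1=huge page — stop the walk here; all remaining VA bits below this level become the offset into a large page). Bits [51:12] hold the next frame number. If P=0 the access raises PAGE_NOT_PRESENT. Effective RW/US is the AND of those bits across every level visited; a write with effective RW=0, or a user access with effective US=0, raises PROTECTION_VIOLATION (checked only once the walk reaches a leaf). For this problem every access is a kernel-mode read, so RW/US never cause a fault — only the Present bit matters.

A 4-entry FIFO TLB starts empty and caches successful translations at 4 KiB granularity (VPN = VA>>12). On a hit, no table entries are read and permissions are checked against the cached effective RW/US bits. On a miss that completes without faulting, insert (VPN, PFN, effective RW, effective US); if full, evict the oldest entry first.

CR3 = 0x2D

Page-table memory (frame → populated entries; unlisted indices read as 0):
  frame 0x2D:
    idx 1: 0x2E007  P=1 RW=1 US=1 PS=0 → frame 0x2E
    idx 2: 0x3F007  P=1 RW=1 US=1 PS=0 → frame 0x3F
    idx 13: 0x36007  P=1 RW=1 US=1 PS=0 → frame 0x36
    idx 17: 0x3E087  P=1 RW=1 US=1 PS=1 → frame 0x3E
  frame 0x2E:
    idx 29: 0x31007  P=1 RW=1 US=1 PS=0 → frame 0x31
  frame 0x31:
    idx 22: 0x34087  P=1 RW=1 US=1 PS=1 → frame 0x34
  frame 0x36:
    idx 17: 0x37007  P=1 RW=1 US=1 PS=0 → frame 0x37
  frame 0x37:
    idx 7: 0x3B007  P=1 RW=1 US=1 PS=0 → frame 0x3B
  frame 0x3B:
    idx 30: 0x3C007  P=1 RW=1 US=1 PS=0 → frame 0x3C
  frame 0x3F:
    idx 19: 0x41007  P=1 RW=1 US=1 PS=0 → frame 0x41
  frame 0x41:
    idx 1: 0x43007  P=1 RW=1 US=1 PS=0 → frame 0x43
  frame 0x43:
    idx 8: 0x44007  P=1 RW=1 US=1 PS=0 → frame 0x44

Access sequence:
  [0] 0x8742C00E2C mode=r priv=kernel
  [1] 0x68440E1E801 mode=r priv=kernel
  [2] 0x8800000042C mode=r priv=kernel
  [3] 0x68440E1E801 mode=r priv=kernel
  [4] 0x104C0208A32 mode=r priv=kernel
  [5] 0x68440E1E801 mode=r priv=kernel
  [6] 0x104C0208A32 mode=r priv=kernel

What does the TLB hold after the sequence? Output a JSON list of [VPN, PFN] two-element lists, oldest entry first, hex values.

Trace:
#0 VA=0x8742C00E2C (r,kernel):
  [0] read 0x2D idx=1: raw=0x2E007 flags P=1 W=1 U=1 S=0
  [1] read 0x2E idx=29: raw=0x31007 flags P=1 W=1 U=1 S=0
  [2] read 0x31 idx=22: raw=0x34087 flags P=1 W=1 U=1 S=1
  → PA=0x34E2C (huge @L2)  (3 entries read)
#1 VA=0x68440E1E801 (r,kernel):
  [0] read 0x2D idx=13: raw=0x36007 flags P=1 W=1 U=1 S=0
  [1] read 0x36 idx=17: raw=0x37007 flags P=1 W=1 U=1 S=0
  [2] read 0x37 idx=7: raw=0x3B007 flags P=1 W=1 U=1 S=0
  [3] read 0x3B idx=30: raw=0x3C007 flags P=1 W=1 U=1 S=0
  → PA=0x3C801  (4 entries read)
#2 VA=0x8800000042C (r,kernel):
  [0] read 0x2D idx=17: raw=0x3E087 flags P=1 W=1 U=1 S=1
  → PA=0x3E42C (huge @L0)  (1 entries read)
#3 VA=0x68440E1E801 (r,kernel):
  TLB hit vpn=0x68440E1E → PA=0x3C801
#4 VA=0x104C0208A32 (r,kernel):
  [0] read 0x2D idx=2: raw=0x3F007 flags P=1 W=1 U=1 S=0
  [1] read 0x3F idx=19: raw=0x41007 flags P=1 W=1 U=1 S=0
  [2] read 0x41 idx=1: raw=0x43007 flags P=1 W=1 U=1 S=0
  [3] read 0x43 idx=8: raw=0x44007 flags P=1 W=1 U=1 S=0
  → PA=0x44A32  (4 entries read)
#5 VA=0x68440E1E801 (r,kernel):
  TLB hit vpn=0x68440E1E → PA=0x3C801
#6 VA=0x104C0208A32 (r,kernel):
  TLB hit vpn=0x104C0208 → PA=0x44A32

TLB: [["0x8742C00", "0x34"], ["0x68440E1E", "0x3C"], ["0x88000000", "0x3E"], ["0x104C0208", "0x44"]]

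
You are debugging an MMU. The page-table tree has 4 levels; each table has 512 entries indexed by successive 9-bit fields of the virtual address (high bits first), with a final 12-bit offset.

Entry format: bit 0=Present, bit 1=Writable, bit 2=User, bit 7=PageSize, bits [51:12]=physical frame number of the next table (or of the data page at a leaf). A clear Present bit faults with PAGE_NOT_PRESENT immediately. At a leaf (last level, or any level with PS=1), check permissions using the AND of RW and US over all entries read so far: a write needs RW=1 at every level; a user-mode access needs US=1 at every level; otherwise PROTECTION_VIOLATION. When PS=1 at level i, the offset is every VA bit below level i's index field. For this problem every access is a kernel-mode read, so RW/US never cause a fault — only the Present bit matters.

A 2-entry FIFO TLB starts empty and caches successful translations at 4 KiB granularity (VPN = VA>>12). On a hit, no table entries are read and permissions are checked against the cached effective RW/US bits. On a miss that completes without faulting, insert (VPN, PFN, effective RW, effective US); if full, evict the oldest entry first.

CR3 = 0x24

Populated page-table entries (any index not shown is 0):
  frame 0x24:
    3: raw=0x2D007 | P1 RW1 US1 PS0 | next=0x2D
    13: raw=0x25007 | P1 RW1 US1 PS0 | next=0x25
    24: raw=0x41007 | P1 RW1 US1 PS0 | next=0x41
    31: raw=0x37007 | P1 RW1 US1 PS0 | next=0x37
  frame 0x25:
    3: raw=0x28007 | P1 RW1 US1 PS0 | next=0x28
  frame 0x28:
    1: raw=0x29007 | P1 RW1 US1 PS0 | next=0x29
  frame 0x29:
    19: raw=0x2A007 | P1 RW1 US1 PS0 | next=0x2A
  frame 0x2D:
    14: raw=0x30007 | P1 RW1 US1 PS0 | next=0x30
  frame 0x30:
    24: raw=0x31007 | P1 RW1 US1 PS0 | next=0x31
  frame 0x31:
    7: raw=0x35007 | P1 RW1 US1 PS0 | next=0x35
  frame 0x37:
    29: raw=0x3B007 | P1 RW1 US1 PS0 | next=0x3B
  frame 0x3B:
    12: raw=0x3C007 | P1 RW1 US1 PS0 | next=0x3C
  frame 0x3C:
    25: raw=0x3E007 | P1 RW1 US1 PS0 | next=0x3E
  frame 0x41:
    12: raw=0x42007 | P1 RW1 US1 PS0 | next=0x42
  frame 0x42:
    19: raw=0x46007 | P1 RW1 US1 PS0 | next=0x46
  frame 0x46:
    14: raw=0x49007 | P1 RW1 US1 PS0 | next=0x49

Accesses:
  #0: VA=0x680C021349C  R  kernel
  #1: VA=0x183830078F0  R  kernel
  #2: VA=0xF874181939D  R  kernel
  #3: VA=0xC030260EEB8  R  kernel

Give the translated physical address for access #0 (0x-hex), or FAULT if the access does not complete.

Per-access translation:
#0 VA=0x680C021349C (r,kernel):
  L0: frame=0x24 idx=13 entry=0x25007 [P=1 RW=1 US=1 PS=0]
  L1: frame=0x25 idx=3 entry=0x28007 [P=1 RW=1 US=1 PS=0]
  L2: frame=0x28 idx=1 entry=0x29007 [P=1 RW=1 US=1 PS=0]
  L3: frame=0x29 idx=19 entry=0x2A007 [P=1 RW=1 US=1 PS=0]
  → PA=0x2A49C  (4 entries read)
#1 VA=0x183830078F0 (r,kernel):
  L0: frame=0x24 idx=3 entry=0x2D007 [P=1 RW=1 US=1 PS=0]
  L1: frame=0x2D idx=14 entry=0x30007 [P=1 RW=1 US=1 PS=0]
  L2: frame=0x30 idx=24 entry=0x31007 [P=1 RW=1 US=1 PS=0]
  L3: frame=0x31 idx=7 entry=0x35007 [P=1 RW=1 US=1 PS=0]
  → PA=0x358F0  (4 entries read)
#2 VA=0xF874181939D (r,kernel):
  L0: frame=0x24 idx=31 entry=0x37007 [P=1 RW=1 US=1 PS=0]
  L1: frame=0x37 idx=29 entry=0x3B007 [P=1 RW=1 US=1 PS=0]
  L2: frame=0x3B idx=12 entry=0x3C007 [P=1 RW=1 US=1 PS=0]
  L3: frame=0x3C idx=25 entry=0x3E007 [P=1 RW=1 US=1 PS=0]
  → PA=0x3E39D  (4 entries read)
#3 VA=0xC030260EEB8 (r,kernel):
  L0: frame=0x24 idx=24 entry=0x41007 [P=1 RW=1 US=1 PS=0]
  L1: frame=0x41 idx=12 entry=0x42007 [P=1 RW=1 US=1 PS=0]
  L2: frame=0x42 idx=19 entry=0x46007 [P=1 RW=1 US=1 PS=0]
  L3: frame=0x46 idx=14 entry=0x49007 [P=1 RW=1 US=1 PS=0]
  → PA=0x49EB8  (4 entries read)

Access #0 PA: 0x2A49C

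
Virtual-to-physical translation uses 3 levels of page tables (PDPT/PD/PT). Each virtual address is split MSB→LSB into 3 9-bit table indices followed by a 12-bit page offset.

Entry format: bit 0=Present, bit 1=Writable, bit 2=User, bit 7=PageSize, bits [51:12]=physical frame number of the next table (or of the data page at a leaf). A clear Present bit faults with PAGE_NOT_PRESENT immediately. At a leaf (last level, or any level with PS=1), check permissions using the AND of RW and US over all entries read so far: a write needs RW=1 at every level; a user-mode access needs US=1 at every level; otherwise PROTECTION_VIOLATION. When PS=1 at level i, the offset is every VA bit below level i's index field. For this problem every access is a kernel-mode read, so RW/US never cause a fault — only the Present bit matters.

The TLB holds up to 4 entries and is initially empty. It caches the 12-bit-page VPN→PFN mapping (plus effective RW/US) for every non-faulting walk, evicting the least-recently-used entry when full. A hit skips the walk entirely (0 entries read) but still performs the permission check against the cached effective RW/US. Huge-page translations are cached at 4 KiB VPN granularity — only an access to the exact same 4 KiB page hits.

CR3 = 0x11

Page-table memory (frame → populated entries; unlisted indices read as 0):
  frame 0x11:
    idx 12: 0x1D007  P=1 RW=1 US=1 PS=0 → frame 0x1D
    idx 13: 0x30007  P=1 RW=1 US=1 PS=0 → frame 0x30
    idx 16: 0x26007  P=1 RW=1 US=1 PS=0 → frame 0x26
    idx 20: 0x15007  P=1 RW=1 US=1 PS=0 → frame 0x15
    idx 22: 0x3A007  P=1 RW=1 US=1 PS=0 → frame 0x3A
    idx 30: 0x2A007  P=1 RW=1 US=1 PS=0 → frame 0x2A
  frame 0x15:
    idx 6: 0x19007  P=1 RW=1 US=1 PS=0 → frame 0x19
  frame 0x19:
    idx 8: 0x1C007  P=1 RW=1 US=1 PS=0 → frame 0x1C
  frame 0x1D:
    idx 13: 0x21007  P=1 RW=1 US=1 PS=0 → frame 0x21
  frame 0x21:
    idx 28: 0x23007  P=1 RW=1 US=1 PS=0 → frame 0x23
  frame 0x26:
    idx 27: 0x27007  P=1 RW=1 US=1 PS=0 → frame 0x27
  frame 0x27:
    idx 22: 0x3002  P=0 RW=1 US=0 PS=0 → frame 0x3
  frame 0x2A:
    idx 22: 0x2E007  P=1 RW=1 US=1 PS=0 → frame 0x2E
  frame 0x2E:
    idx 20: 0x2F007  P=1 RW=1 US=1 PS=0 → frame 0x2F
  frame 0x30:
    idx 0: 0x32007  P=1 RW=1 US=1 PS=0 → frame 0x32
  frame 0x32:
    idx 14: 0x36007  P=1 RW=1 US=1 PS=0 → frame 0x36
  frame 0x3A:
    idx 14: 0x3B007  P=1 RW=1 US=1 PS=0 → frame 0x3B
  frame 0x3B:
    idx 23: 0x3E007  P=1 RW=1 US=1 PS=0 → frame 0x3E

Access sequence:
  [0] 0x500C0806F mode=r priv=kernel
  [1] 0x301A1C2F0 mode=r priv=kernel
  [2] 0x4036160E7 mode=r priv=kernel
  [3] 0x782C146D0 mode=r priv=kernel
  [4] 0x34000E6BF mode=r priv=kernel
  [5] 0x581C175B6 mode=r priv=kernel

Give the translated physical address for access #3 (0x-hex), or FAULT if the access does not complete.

Walk each access:
#0 VA=0x500C0806F (r,kernel):
  lvl0: tbl 0x11, slot 20 ⇒ 0x15007 (P1/RW1/US1/PS0)
  lvl1: tbl 0x15, slot 6 ⇒ 0x19007 (P1/RW1/US1/PS0)
  lvl2: tbl 0x19, slot 8 ⇒ 0x1C007 (P1/RW1/US1/PS0)
  ✓ 0x1C06F  — 3 lookups
#1 VA=0x301A1C2F0 (r,kernel):
  lvl0: tbl 0x11, slot 12 ⇒ 0x1D007 (P1/RW1/US1/PS0)
  lvl1: tbl 0x1D, slot 13 ⇒ 0x21007 (P1/RW1/US1/PS0)
  lvl2: tbl 0x21, slot 28 ⇒ 0x23007 (P1/RW1/US1/PS0)
  ✓ 0x232F0  — 3 lookups
#2 VA=0x4036160E7 (r,kernel):
  lvl0: tbl 0x11, slot 16 ⇒ 0x26007 (P1/RW1/US1/PS0)
  lvl1: tbl 0x26, slot 27 ⇒ 0x27007 (P1/RW1/US1/PS0)
  lvl2: tbl 0x27, slot 22 ⇒ 0x3002 (P0/RW1/US0/PS0)
  → PAGE_NOT_PRESENT  (3 entries read)
#3 VA=0x782C146D0 (r,kernel):
  lvl0: tbl 0x11, slot 30 ⇒ 0x2A007 (P1/RW1/US1/PS0)
  lvl1: tbl 0x2A, slot 22 ⇒ 0x2E007 (P1/RW1/US1/PS0)
  lvl2: tbl 0x2E, slot 20 ⇒ 0x2F007 (P1/RW1/US1/PS0)
  ✓ 0x2F6D0  — 3 lookups
#4 VA=0x34000E6BF (r,kernel):
  lvl0: tbl 0x11, slot 13 ⇒ 0x30007 (P1/RW1/US1/PS0)
  lvl1: tbl 0x30, slot 0 ⇒ 0x32007 (P1/RW1/US1/PS0)
  lvl2: tbl 0x32, slot 14 ⇒ 0x36007 (P1/RW1/US1/PS0)
  ✓ 0x366BF  — 3 lookups
#5 VA=0x581C175B6 (r,kernel):
  lvl0: tbl 0x11, slot 22 ⇒ 0x3A007 (P1/RW1/US1/PS0)
  lvl1: tbl 0x3A, slot 14 ⇒ 0x3B007 (P1/RW1/US1/PS0)
  lvl2: tbl 0x3B, slot 23 ⇒ 0x3E007 (P1/RW1/US1/PS0)
  ✓ 0x3E5B6  — 3 lookups

Access #3 PA: 0x2F6D0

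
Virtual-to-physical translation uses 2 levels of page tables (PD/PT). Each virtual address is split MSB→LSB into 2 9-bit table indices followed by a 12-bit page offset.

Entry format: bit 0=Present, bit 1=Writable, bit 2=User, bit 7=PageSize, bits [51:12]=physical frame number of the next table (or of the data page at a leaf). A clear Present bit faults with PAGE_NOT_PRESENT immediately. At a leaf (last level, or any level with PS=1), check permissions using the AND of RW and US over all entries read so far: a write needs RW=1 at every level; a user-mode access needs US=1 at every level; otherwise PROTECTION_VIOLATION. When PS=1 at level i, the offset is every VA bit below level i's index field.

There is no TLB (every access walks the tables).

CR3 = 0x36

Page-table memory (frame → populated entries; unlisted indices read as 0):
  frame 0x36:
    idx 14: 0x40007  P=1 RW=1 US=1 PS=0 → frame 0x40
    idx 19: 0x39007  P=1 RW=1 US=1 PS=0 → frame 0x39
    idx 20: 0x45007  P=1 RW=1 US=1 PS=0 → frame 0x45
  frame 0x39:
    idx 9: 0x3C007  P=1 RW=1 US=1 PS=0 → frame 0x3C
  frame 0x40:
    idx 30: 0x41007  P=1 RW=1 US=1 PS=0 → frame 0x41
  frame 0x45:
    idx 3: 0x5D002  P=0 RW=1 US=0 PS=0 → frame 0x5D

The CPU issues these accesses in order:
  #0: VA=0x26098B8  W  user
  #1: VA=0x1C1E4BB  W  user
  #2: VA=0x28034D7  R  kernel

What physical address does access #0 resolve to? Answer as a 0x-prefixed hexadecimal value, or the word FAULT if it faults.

Per-access translation:
#0 VA=0x26098B8 (w,user):
  [0] read 0x36 idx=19: raw=0x39007 flags P=1 W=1 U=1 S=0
  [1] read 0x39 idx=9: raw=0x3C007 flags P=1 W=1 U=1 S=0
  ⇒ phys 0x3C8B8  [2 reads]
#1 VA=0x1C1E4BB (w,user):
  [0] read 0x36 idx=14: raw=0x40007 flags P=1 W=1 U=1 S=0
  [1] read 0x40 idx=30: raw=0x41007 flags P=1 W=1 U=1 S=0
  ⇒ phys 0x414BB  [2 reads]
#2 VA=0x28034D7 (r,kernel):
  [0] read 0x36 idx=20: raw=0x45007 flags P=1 W=1 U=1 S=0
  [1] read 0x45 idx=3: raw=0x5D002 flags P=0 W=1 U=0 S=0
  ✗ PAGE_NOT_PRESENT  [2 reads]

Access #0 PA: 0x3C8B8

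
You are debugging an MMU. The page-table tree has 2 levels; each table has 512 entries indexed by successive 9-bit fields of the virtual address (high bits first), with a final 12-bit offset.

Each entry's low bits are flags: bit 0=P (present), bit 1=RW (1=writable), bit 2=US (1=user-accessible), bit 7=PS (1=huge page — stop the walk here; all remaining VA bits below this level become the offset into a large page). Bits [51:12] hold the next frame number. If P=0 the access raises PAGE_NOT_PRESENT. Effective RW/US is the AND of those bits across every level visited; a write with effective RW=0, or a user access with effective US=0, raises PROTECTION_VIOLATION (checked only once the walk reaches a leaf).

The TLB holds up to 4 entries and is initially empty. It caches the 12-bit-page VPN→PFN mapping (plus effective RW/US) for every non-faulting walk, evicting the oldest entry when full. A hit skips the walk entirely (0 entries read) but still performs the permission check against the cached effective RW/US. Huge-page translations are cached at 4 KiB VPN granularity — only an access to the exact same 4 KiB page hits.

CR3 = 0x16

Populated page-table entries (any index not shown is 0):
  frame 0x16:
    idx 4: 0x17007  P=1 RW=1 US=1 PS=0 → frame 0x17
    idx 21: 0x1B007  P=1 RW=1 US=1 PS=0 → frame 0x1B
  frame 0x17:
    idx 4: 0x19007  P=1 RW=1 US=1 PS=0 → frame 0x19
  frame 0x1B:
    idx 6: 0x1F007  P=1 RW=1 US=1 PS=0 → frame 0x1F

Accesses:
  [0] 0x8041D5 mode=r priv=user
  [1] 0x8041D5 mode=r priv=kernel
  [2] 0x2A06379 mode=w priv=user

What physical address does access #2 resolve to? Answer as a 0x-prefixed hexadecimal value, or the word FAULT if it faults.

Per-access translation:
#0 VA=0x8041D5 (r,user):
  L0 @0x16[4] → 0x17007  P=1,RW=1,US=1,PS=0
  L1 @0x17[4] → 0x19007  P=1,RW=1,US=1,PS=0
  ⇒ phys 0x191D5  [2 reads]
#1 VA=0x8041D5 (r,kernel):
  TLB hit vpn=0x804 → PA=0x191D5
#2 VA=0x2A06379 (w,user):
  L0 @0x16[21] → 0x1B007  P=1,RW=1,US=1,PS=0
  L1 @0x1B[6] → 0x1F007  P=1,RW=1,US=1,PS=0
  ⇒ phys 0x1F379  [2 reads]

Access #2 PA: 0x1F379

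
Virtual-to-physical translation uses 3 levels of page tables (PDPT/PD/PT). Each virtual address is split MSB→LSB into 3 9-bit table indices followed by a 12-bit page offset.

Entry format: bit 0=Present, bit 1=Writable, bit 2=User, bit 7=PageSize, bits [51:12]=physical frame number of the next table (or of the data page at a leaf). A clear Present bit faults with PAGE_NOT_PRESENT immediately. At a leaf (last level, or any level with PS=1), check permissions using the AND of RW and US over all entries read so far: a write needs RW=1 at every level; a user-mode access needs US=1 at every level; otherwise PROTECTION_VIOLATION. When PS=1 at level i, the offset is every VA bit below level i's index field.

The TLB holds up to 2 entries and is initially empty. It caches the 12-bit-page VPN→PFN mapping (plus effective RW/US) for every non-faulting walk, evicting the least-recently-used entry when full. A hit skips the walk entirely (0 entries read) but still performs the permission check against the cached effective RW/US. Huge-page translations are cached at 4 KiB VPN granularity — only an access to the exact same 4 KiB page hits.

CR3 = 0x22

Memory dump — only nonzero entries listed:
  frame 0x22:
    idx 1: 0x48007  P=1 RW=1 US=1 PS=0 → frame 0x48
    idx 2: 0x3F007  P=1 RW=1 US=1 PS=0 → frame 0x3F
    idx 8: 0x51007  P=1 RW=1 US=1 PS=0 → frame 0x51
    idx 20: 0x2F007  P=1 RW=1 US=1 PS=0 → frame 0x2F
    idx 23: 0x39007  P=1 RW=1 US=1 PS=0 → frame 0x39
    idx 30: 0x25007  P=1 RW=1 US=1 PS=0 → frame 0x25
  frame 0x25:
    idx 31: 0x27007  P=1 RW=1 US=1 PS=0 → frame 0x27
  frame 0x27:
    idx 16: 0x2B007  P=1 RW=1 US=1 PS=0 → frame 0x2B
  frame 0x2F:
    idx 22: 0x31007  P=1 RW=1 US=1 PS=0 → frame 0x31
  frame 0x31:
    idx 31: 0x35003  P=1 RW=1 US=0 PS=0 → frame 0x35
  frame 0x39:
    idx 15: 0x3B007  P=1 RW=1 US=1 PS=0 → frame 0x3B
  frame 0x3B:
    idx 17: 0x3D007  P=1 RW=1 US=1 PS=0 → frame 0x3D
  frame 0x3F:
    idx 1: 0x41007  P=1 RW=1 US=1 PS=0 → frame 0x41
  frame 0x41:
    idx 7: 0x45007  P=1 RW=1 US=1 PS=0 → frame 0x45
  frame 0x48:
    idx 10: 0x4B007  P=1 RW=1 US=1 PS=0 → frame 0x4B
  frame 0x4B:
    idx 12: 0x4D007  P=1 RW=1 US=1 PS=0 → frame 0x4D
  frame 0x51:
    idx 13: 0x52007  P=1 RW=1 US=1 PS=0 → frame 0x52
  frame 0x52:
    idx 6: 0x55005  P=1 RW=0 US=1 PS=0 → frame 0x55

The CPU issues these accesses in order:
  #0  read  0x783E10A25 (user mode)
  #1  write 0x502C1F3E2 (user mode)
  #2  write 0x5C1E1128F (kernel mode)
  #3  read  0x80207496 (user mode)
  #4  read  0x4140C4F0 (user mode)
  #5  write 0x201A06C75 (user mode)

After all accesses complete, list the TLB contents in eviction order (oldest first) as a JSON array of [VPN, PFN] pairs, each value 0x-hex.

Walk each access:
#0 VA=0x783E10A25 (r,user):
  [0] read 0x22 idx=30: raw=0x25007 flags P=1 W=1 U=1 S=0
  [1] read 0x25 idx=31: raw=0x27007 flags P=1 W=1 U=1 S=0
  [2] read 0x27 idx=16: raw=0x2B007 flags P=1 W=1 U=1 S=0
  ✓ 0x2BA25  — 3 lookups
#1 VA=0x502C1F3E2 (w,user):
  [0] read 0x22 idx=20: raw=0x2F007 flags P=1 W=1 U=1 S=0
  [1] read 0x2F idx=22: raw=0x31007 flags P=1 W=1 U=1 S=0
  [2] read 0x31 idx=31: raw=0x35003 flags P=1 W=1 U=0 S=0
  ✗ PROTECTION_VIOLATION  [3 reads]
#2 VA=0x5C1E1128F (w,kernel):
  [0] read 0x22 idx=23: raw=0x39007 flags P=1 W=1 U=1 S=0
  [1] read 0x39 idx=15: raw=0x3B007 flags P=1 W=1 U=1 S=0
  [2] read 0x3B idx=17: raw=0x3D007 flags P=1 W=1 U=1 S=0
  ✓ 0x3D28F  — 3 lookups
#3 VA=0x80207496 (r,user):
  [0] read 0x22 idx=2: raw=0x3F007 flags P=1 W=1 U=1 S=0
  [1] read 0x3F idx=1: raw=0x41007 flags P=1 W=1 U=1 S=0
  [2] read 0x41 idx=7: raw=0x45007 flags P=1 W=1 U=1 S=0
  ✓ 0x45496  — 3 lookups
#4 VA=0x4140C4F0 (r,user):
  [0] read 0x22 idx=1: raw=0x48007 flags P=1 W=1 U=1 S=0
  [1] read 0x48 idx=10: raw=0x4B007 flags P=1 W=1 U=1 S=0
  [2] read 0x4B idx=12: raw=0x4D007 flags P=1 W=1 U=1 S=0
  ✓ 0x4D4F0  — 3 lookups
#5 VA=0x201A06C75 (w,user):
  [0] read 0x22 idx=8: raw=0x51007 flags P=1 W=1 U=1 S=0
  [1] read 0x51 idx=13: raw=0x52007 flags P=1 W=1 U=1 S=0
  [2] read 0x52 idx=6: raw=0x55005 flags P=1 W=0 U=1 S=0
  ✗ PROTECTION_VIOLATION  [3 reads]

TLB: [["0x80207", "0x45"], ["0x4140C", "0x4D"]]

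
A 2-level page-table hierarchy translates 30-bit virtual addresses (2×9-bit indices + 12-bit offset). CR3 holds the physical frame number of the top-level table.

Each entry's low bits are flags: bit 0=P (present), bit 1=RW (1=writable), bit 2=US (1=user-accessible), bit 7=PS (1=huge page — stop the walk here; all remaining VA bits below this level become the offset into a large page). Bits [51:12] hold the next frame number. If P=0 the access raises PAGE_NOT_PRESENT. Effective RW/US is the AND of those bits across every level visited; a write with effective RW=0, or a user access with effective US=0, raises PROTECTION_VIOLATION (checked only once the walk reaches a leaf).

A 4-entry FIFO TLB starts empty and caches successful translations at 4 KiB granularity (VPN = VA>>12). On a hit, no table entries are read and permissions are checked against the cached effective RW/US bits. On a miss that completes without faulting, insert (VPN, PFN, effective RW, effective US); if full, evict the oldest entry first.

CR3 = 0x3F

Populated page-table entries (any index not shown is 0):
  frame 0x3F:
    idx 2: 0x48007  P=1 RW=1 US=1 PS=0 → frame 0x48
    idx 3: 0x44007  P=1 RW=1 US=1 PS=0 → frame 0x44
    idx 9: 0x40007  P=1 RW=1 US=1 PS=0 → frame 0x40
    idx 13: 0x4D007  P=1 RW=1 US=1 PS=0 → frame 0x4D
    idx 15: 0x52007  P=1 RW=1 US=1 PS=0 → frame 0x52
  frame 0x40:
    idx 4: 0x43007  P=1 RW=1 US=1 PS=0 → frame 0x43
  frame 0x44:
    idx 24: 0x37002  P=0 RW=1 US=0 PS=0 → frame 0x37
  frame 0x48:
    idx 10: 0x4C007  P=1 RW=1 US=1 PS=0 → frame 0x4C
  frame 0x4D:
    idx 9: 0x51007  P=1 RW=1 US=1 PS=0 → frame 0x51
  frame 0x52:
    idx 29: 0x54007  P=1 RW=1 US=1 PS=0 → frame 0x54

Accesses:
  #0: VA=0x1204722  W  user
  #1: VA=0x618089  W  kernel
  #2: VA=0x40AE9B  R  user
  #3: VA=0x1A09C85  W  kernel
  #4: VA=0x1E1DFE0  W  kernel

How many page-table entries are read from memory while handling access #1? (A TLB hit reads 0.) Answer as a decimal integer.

Per-access translation:
#0 VA=0x1204722 (w,user):
  L0: frame=0x3F idx=9 entry=0x40007 [P=1 RW=1 US=1 PS=0]
  L1: frame=0x40 idx=4 entry=0x43007 [P=1 RW=1 US=1 PS=0]
  ⇒ phys 0x43722  [2 reads]
#1 VA=0x618089 (w,kernel):
  L0: frame=0x3F idx=3 entry=0x44007 [P=1 RW=1 US=1 PS=0]
  L1: frame=0x44 idx=24 entry=0x37002 [P=0 RW=1 US=0 PS=0]
  ⇒ fault: PAGE_NOT_PRESENT  — 2 lookups
#2 VA=0x40AE9B (r,user):
  L0: frame=0x3F idx=2 entry=0x48007 [P=1 RW=1 US=1 PS=0]
  L1: frame=0x48 idx=10 entry=0x4C007 [P=1 RW=1 US=1 PS=0]
  ⇒ phys 0x4CE9B  [2 reads]
#3 VA=0x1A09C85 (w,kernel):
  L0: frame=0x3F idx=13 entry=0x4D007 [P=1 RW=1 US=1 PS=0]
  L1: frame=0x4D idx=9 entry=0x51007 [P=1 RW=1 US=1 PS=0]
  ⇒ phys 0x51C85  [2 reads]
#4 VA=0x1E1DFE0 (w,kernel):
  L0: frame=0x3F idx=15 entry=0x52007 [P=1 RW=1 US=1 PS=0]
  L1: frame=0x52 idx=29 entry=0x54007 [P=1 RW=1 US=1 PS=0]
  ⇒ phys 0x54FE0  [2 reads]

Entries read for #1: 2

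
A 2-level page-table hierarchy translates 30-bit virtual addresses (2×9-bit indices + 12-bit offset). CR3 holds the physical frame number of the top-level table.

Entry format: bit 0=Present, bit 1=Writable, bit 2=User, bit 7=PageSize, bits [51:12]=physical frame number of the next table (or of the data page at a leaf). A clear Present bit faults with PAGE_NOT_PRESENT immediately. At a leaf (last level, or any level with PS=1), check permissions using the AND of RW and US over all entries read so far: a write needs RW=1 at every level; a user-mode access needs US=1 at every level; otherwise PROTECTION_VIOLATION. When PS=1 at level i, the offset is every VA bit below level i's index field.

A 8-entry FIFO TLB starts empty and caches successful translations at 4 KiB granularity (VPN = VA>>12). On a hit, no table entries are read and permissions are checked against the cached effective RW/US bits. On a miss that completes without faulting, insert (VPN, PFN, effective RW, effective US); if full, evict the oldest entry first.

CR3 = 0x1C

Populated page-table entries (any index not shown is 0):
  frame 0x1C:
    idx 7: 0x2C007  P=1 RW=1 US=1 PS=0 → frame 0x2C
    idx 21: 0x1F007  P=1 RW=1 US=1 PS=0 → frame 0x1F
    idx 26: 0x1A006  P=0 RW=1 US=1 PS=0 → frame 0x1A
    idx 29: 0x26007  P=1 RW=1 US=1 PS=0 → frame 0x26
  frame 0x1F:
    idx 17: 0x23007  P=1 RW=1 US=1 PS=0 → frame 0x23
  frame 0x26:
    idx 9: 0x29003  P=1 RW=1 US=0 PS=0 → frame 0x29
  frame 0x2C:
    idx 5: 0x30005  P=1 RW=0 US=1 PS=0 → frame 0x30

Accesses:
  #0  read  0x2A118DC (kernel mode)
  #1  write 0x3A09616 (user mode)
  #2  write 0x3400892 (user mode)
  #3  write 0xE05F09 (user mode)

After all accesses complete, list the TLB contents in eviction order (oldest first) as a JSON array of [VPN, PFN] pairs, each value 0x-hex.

Trace:
#0 VA=0x2A118DC (r,kernel):
  lvl0: tbl 0x1C, slot 21 ⇒ 0x1F007 (P1/RW1/US1/PS0)
  lvl1: tbl 0x1F, slot 17 ⇒ 0x23007 (P1/RW1/US1/PS0)
  ⇒ phys 0x238DC  [2 reads]
#1 VA=0x3A09616 (w,user):
  lvl0: tbl 0x1C, slot 29 ⇒ 0x26007 (P1/RW1/US1/PS0)
  lvl1: tbl 0x26, slot 9 ⇒ 0x29003 (P1/RW1/US0/PS0)
  ⇒ fault: PROTECTION_VIOLATION  — 2 lookups
#2 VA=0x3400892 (w,user):
  lvl0: tbl 0x1C, slot 26 ⇒ 0x1A006 (P0/RW1/US1/PS0)
  ⇒ fault: PAGE_NOT_PRESENT  — 1 lookups
#3 VA=0xE05F09 (w,user):
  lvl0: tbl 0x1C, slot 7 ⇒ 0x2C007 (P1/RW1/US1/PS0)
  lvl1: tbl 0x2C, slot 5 ⇒ 0x30005 (P1/RW0/US1/PS0)
  ⇒ fault: PROTECTION_VIOLATION  — 2 lookups

TLB: [["0x2A11", "0x23"]]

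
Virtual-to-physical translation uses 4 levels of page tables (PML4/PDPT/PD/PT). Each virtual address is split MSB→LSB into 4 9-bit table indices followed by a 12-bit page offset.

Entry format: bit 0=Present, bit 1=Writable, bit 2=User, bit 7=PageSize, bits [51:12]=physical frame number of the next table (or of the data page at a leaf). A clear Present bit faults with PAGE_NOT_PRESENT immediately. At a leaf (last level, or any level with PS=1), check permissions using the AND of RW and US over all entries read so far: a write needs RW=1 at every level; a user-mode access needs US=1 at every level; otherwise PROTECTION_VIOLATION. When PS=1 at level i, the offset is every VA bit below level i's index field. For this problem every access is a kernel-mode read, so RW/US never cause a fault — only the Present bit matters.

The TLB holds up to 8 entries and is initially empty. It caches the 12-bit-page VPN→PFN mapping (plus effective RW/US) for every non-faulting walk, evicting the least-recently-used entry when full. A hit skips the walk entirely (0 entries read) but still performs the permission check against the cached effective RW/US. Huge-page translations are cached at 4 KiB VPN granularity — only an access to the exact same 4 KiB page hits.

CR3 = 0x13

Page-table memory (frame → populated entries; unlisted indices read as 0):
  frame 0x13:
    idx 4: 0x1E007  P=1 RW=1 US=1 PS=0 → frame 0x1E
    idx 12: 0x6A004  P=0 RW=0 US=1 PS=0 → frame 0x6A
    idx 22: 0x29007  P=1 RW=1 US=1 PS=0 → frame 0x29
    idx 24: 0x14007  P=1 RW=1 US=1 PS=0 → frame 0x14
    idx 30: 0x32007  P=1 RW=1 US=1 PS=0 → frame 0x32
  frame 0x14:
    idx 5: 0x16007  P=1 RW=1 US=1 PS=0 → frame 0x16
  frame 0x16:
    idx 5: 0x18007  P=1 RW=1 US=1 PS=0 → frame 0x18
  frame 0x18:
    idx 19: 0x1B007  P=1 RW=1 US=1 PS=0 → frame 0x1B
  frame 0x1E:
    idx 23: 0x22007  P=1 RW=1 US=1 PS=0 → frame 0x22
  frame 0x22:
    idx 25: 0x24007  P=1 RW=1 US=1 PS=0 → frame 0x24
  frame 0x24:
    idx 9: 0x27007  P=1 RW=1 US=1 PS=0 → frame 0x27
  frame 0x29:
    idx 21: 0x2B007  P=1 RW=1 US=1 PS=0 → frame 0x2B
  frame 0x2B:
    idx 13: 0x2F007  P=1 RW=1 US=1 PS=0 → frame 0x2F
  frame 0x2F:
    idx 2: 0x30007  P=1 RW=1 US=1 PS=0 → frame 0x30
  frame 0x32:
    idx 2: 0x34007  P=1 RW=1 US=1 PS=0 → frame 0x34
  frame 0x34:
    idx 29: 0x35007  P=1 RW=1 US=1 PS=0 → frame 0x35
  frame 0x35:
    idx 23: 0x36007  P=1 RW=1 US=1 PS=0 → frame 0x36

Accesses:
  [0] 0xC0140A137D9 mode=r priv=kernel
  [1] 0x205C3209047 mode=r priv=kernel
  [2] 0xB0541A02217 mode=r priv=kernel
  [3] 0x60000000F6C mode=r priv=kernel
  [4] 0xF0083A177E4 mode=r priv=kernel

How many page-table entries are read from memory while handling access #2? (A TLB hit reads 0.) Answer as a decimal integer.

Trace:
#0 VA=0xC0140A137D9 (r,kernel):
  L0 @0x13[24] → 0x14007  P=1,RW=1,US=1,PS=0
  L1 @0x14[5] → 0x16007  P=1,RW=1,US=1,PS=0
  L2 @0x16[5] → 0x18007  P=1,RW=1,US=1,PS=0
  L3 @0x18[19] → 0x1B007  P=1,RW=1,US=1,PS=0
  → PA=0x1B7D9  (4 entries read)
#1 VA=0x205C3209047 (r,kernel):
  L0 @0x13[4] → 0x1E007  P=1,RW=1,US=1,PS=0
  L1 @0x1E[23] → 0x22007  P=1,RW=1,US=1,PS=0
  L2 @0x22[25] → 0x24007  P=1,RW=1,US=1,PS=0
  L3 @0x24[9] → 0x27007  P=1,RW=1,US=1,PS=0
  → PA=0x27047  (4 entries read)
#2 VA=0xB0541A02217 (r,kernel):
  L0 @0x13[22] → 0x29007  P=1,RW=1,US=1,PS=0
  L1 @0x29[21] → 0x2B007  P=1,RW=1,US=1,PS=0
  L2 @0x2B[13] → 0x2F007  P=1,RW=1,US=1,PS=0
  L3 @0x2F[2] → 0x30007  P=1,RW=1,US=1,PS=0
  → PA=0x30217  (4 entries read)
#3 VA=0x60000000F6C (r,kernel):
  L0 @0x13[12] → 0x6A004  P=0,RW=0,US=1,PS=0
  → PAGE_NOT_PRESENT  (1 entries read)
#4 VA=0xF0083A177E4 (r,kernel):
  L0 @0x13[30] → 0x32007  P=1,RW=1,US=1,PS=0
  L1 @0x32[2] → 0x34007  P=1,RW=1,US=1,PS=0
  L2 @0x34[29] → 0x35007  P=1,RW=1,US=1,PS=0
  L3 @0x35[23] → 0x36007  P=1,RW=1,US=1,PS=0
  → PA=0x367E4  (4 entries read)

Entries read for #2: 4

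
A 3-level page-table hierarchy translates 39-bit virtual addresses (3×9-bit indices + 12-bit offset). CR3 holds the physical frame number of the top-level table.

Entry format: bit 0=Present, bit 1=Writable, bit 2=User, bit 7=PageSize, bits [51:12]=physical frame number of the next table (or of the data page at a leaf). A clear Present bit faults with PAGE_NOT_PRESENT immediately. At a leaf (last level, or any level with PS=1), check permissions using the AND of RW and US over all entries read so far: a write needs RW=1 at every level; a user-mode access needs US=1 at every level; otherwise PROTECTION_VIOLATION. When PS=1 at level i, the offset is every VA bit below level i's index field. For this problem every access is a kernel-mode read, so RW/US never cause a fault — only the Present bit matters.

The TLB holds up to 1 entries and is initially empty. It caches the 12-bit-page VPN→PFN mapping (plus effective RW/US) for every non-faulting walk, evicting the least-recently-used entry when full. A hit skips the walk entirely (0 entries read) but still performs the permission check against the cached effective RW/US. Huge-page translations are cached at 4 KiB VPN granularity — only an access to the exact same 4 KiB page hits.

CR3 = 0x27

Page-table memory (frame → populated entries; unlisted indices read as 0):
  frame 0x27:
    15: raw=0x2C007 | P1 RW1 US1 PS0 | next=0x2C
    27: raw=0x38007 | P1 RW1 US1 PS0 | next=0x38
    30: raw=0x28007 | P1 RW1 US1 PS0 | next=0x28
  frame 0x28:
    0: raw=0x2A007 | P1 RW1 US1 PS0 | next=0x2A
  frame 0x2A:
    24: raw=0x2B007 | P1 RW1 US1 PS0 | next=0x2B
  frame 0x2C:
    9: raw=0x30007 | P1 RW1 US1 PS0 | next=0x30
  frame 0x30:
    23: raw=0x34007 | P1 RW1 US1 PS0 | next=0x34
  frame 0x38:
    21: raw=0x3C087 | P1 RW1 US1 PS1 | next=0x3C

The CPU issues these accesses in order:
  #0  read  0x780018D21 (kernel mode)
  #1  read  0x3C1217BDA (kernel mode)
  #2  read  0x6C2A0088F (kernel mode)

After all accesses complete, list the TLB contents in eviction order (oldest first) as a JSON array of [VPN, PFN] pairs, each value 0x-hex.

Per-access translation:
#0 VA=0x780018D21 (r,kernel):
  [0] read 0x27 idx=30: raw=0x28007 flags P=1 W=1 U=1 S=0
  [1] read 0x28 idx=0: raw=0x2A007 flags P=1 W=1 U=1 S=0
  [2] read 0x2A idx=24: raw=0x2B007 flags P=1 W=1 U=1 S=0
  → PA=0x2BD21  (3 entries read)
#1 VA=0x3C1217BDA (r,kernel):
  [0] read 0x27 idx=15: raw=0x2C007 flags P=1 W=1 U=1 S=0
  [1] read 0x2C idx=9: raw=0x30007 flags P=1 W=1 U=1 S=0
  [2] read 0x30 idx=23: raw=0x34007 flags P=1 W=1 U=1 S=0
  → PA=0x34BDA  (3 entries read)
#2 VA=0x6C2A0088F (r,kernel):
  [0] read 0x27 idx=27: raw=0x38007 flags P=1 W=1 U=1 S=0
  [1] read 0x38 idx=21: raw=0x3C087 flags P=1 W=1 U=1 S=1
  → PA=0x3C88F (huge @L1)  (2 entries read)

TLB: [["0x6C2A00", "0x3C"]]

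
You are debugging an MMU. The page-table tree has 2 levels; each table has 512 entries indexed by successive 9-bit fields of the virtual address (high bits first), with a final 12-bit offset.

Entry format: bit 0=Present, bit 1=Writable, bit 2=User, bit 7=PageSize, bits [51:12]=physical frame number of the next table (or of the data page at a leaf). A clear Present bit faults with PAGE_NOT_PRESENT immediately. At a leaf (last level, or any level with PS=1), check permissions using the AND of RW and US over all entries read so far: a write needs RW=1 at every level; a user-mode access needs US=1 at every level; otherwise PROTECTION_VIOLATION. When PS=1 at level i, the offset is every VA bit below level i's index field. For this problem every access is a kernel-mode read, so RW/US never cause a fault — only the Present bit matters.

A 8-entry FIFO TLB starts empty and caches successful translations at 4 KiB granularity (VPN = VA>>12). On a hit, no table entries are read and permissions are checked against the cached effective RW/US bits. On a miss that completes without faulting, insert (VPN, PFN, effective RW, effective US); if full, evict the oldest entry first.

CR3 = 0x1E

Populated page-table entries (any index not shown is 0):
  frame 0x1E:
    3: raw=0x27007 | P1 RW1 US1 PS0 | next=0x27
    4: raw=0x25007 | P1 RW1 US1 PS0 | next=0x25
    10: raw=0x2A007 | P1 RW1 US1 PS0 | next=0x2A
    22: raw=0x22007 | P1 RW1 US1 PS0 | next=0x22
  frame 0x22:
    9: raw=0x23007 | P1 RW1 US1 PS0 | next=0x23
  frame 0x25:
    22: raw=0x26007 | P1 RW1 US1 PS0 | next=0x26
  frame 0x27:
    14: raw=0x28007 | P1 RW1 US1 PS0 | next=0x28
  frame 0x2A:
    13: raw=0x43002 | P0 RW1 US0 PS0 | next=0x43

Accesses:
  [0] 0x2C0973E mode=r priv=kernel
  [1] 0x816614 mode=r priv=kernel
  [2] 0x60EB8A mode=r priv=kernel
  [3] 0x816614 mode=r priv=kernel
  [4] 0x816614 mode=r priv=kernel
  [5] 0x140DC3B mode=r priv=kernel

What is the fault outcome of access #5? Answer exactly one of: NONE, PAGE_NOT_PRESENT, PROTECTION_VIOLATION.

Trace:
#0 VA=0x2C0973E (r,kernel):
  lvl0: tbl 0x1E, slot 22 ⇒ 0x22007 (P1/RW1/US1/PS0)
  lvl1: tbl 0x22, slot 9 ⇒ 0x23007 (P1/RW1/US1/PS0)
  → PA=0x2373E  (2 entries read)
#1 VA=0x816614 (r,kernel):
  lvl0: tbl 0x1E, slot 4 ⇒ 0x25007 (P1/RW1/US1/PS0)
  lvl1: tbl 0x25, slot 22 ⇒ 0x26007 (P1/RW1/US1/PS0)
  → PA=0x26614  (2 entries read)
#2 VA=0x60EB8A (r,kernel):
  lvl0: tbl 0x1E, slot 3 ⇒ 0x27007 (P1/RW1/US1/PS0)
  lvl1: tbl 0x27, slot 14 ⇒ 0x28007 (P1/RW1/US1/PS0)
  → PA=0x28B8A  (2 entries read)
#3 VA=0x816614 (r,kernel):
  TLB hit vpn=0x816 → PA=0x26614
#4 VA=0x816614 (r,kernel):
  TLB hit vpn=0x816 → PA=0x26614
#5 VA=0x140DC3B (r,kernel):
  lvl0: tbl 0x1E, slot 10 ⇒ 0x2A007 (P1/RW1/US1/PS0)
  lvl1: tbl 0x2A, slot 13 ⇒ 0x43002 (P0/RW1/US0/PS0)
  ✗ PAGE_NOT_PRESENT  [2 reads]

Access #5 fault: PAGE_NOT_PRESENT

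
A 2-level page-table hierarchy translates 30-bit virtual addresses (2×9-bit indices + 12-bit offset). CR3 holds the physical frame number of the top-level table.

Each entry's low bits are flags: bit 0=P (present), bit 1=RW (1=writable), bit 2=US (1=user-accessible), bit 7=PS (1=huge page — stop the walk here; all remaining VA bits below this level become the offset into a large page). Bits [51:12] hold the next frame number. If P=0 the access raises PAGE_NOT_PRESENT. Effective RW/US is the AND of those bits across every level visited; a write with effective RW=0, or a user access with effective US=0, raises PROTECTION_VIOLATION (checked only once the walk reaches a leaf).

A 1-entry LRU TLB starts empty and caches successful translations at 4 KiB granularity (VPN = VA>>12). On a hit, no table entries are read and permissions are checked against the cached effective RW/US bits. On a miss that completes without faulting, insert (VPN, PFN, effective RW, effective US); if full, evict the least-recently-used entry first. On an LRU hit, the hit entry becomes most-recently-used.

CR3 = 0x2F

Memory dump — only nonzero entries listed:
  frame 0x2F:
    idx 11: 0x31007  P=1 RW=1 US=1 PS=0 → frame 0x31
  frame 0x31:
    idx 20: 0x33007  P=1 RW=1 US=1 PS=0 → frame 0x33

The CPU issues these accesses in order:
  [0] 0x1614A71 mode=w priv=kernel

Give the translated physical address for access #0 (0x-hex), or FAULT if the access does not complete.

Per-access translation:
#0 VA=0x1614A71 (w,kernel):
  [0] read 0x2F idx=11: raw=0x31007 flags P=1 W=1 U=1 S=0
  [1] read 0x31 idx=20: raw=0x33007 flags P=1 W=1 U=1 S=0
  ✓ 0x33A71  — 2 lookups

Access #0 PA: 0x33A71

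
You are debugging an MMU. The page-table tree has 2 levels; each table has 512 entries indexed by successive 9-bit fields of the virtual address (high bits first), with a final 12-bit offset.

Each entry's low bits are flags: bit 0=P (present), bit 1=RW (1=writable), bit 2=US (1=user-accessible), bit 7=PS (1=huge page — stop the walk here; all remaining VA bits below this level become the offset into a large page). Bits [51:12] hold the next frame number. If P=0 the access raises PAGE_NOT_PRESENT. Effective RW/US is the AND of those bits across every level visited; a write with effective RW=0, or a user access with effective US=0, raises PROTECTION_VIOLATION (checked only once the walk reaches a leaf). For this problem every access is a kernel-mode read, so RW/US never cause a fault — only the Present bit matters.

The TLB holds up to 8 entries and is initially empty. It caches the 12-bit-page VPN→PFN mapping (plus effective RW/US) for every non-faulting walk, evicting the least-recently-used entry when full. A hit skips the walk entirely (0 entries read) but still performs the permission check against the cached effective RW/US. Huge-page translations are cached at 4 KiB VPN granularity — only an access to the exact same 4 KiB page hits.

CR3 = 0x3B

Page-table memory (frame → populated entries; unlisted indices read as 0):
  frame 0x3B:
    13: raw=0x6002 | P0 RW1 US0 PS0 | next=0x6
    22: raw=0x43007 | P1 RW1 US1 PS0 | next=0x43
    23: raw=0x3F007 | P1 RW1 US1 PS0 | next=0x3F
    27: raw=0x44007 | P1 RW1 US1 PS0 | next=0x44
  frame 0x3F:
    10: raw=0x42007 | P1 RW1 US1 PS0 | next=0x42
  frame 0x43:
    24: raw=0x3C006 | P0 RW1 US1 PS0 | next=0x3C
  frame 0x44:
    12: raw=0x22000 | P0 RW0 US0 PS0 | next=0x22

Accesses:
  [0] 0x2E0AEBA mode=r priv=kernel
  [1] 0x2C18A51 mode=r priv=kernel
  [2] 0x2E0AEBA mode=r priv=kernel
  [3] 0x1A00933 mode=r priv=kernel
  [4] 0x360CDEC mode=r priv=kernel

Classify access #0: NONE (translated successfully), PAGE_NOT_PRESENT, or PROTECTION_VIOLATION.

Per-access translation:
#0 VA=0x2E0AEBA (r,kernel):
  lvl0: tbl 0x3B, slot 23 ⇒ 0x3F007 (P1/RW1/US1/PS0)
  lvl1: tbl 0x3F, slot 10 ⇒ 0x42007 (P1/RW1/US1/PS0)
  ✓ 0x42EBA  — 2 lookups
#1 VA=0x2C18A51 (r,kernel):
  lvl0: tbl 0x3B, slot 22 ⇒ 0x43007 (P1/RW1/US1/PS0)
  lvl1: tbl 0x43, slot 24 ⇒ 0x3C006 (P0/RW1/US1/PS0)
  → PAGE_NOT_PRESENT  (2 entries read)
#2 VA=0x2E0AEBA (r,kernel):
  TLB hit vpn=0x2E0A → PA=0x42EBA
#3 VA=0x1A00933 (r,kernel):
  lvl0: tbl 0x3B, slot 13 ⇒ 0x6002 (P0/RW1/US0/PS0)
  → PAGE_NOT_PRESENT  (1 entries read)
#4 VA=0x360CDEC (r,kernel):
  lvl0: tbl 0x3B, slot 27 ⇒ 0x44007 (P1/RW1/US1/PS0)
  lvl1: tbl 0x44, slot 12 ⇒ 0x22000 (P0/RW0/US0/PS0)
  → PAGE_NOT_PRESENT  (2 entries read)

Access #0 fault: NONE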